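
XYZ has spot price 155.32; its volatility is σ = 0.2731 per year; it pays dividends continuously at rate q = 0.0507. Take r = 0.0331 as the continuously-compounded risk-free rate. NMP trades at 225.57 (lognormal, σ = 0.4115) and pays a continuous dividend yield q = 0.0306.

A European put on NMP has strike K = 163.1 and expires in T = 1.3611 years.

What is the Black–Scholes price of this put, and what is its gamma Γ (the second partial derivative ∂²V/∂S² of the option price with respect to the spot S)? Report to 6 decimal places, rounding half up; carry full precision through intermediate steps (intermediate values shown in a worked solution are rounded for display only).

σ√T = 0.4115·√1.3611 = 0.480081
d₁ = (ln(S/K) + (r−q+σ²/2)T) / (σ√T) = (ln(225.57/163.1) + (0.0331−0.0306+0.4115²/2)·1.3611) / 0.480081 = (0.324267 + 0.118642) / 0.480081 = 0.922570
d₂ = d₁ − σ√T = 0.922570 − 0.480081 = 0.442489
e^{−rT} = 0.955947
e^{−qT} = 0.959206
N(−d₁) = 0.178116,  N(−d₂) = 0.329068
Put price V = K·e^{−rT}·N(−d₂) − S·e^{−qT}·N(−d₁) = 51.306597 − 38.538520 = 12.768077
φ(d₁) = (1/√(2π))·e^{−d₁²/2} = 0.260668
Γ = e^{−qT}·φ(d₁) / (S·σ·√T) = 0.002309

price = 12.768077
Γ = 0.002309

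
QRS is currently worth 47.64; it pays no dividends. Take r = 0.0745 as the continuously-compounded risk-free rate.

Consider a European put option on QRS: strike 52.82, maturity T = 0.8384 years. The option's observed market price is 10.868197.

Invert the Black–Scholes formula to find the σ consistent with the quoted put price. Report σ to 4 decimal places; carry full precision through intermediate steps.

sigma = 0.5604

At σ = 0.5604 the Black–Scholes value reproduces the quote:
σ√T = 0.5604·√0.8384 = 0.513126
d₁ = (ln(S/K) + (r+σ²/2)T) / (σ√T) = (ln(47.64/52.82) + (0.0745+0.5604²/2)·0.8384) / 0.513126 = (-0.103217 + 0.194110) / 0.513126 = 0.177135
d₂ = d₁ − σ√T = 0.177135 − 0.513126 = -0.335990
e^{−rT} = 0.939450
N(−d₁) = 0.429701,  N(−d₂) = 0.631561
V = K·e^{−rT}·N(−d₂) − S·N(−d₁) = 31.339157 − 20.470960 = 10.868197 (the quoted price), and the Black–Scholes price is strictly increasing in σ, so σ is unique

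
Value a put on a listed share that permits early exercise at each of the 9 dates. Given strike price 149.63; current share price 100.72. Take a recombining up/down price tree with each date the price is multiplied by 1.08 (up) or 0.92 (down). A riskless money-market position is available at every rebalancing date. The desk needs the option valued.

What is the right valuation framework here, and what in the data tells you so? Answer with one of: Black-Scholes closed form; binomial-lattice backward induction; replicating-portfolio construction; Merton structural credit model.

framework: binomial-lattice backward induction

Key observation: an American put (K = 149.63, S₀ = 100.72) on a 9-date tree has no closed form — the optimal stopping decision is embedded and must be resolved recursively from expiry.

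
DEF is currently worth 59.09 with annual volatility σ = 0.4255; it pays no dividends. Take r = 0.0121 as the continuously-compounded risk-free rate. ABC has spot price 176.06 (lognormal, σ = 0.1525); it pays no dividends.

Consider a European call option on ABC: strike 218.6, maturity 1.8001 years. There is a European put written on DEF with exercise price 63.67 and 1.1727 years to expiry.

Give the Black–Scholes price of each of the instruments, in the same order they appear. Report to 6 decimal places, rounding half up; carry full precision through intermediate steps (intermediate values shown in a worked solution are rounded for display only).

[ABC call K=218.6]
σ√T = 0.1525·√1.8001 = 0.204606
d₁ = (ln(S/K) + (r+σ²/2)T) / (σ√T) = (ln(176.06/218.6) + (0.0121+0.1525²/2)·1.8001) / 0.204606 = (-0.216419 + 0.042713) / 0.204606 = -0.848977
d₂ = d₁ − σ√T = -0.848977 − 0.204606 = -1.053583
e^{−rT} = 0.978454
N(d₁) = 0.197947,  N(d₂) = 0.146037
price = S·N(d₁) − K·e^{−rT}·N(d₂) = 34.850551 − 31.235855 = 3.614696
[DEF put K=63.67]
σ√T = 0.4255·√1.1727 = 0.460779
d₁ = (ln(S/K) + (r+σ²/2)T) / (σ√T) = (ln(59.09/63.67) + (0.0121+0.4255²/2)·1.1727) / 0.460779 = (-0.074652 + 0.120348) / 0.460779 = 0.099173
d₂ = d₁ − σ√T = 0.099173 − 0.460779 = -0.361607
e^{−rT} = 0.985911
N(−d₁) = 0.460501,  N(−d₂) = 0.641177
price = K·e^{−rT}·N(−d₂) − S·N(−d₁) = 40.248557 − 27.210981 = 13.037576

price(ABC call K=218.6) = 3.614696
price(DEF put K=63.67) = 13.037576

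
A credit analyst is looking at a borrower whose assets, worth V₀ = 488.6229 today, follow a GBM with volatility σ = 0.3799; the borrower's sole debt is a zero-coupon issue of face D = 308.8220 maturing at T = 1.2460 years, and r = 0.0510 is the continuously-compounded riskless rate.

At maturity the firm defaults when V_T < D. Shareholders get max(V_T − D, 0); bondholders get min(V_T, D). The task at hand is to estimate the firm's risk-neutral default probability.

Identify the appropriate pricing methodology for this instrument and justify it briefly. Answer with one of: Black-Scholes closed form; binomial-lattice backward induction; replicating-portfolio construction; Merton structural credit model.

framework: Merton structural credit model

Key observation: a levered firm with one bullet debt due at 1.2460 years is the canonical structural-credit setup: equity is a call on the firm's assets struck at the face value.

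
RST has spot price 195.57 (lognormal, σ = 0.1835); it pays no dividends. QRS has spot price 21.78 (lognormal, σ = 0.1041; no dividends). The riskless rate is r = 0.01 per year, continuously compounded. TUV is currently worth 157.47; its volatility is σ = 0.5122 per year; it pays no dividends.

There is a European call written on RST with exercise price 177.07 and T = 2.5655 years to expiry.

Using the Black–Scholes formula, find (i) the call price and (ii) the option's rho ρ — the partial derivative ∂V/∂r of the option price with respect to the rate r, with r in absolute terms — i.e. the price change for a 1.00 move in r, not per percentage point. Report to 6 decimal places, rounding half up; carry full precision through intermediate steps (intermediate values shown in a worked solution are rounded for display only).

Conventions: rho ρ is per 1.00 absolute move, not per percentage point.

price = 34.899287
ρ = 269.936981

σ√T = 0.1835·√2.5655 = 0.293915
d₁ = (ln(S/K) + (r+σ²/2)T) / (σ√T) = (ln(195.57/177.07) + (0.01+0.1835²/2)·2.5655) / 0.293915 = (0.099373 + 0.068848) / 0.293915 = 0.572346
d₂ = d₁ − σ√T = 0.572346 − 0.293915 = 0.278431
e^{−rT} = 0.974671
N(d₁) = 0.716456,  N(d₂) = 0.609659
Call price V = S·N(d₁) − K·e^{−rT}·N(d₂) = 140.117366 − 105.218079 = 34.899287
ρ = K·T·e^{−rT}·N(d₂) = 269.936981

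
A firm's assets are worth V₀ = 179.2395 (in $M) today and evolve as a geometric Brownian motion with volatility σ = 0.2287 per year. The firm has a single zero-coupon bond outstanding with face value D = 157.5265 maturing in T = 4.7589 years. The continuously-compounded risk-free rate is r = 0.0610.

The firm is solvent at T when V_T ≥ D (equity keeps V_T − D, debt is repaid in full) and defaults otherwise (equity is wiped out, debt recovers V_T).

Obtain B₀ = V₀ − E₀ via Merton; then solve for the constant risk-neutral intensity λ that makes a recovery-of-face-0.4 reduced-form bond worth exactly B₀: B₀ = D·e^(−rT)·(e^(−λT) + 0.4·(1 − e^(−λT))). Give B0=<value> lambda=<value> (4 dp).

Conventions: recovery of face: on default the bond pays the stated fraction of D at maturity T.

Equity is a call on the firm's assets struck at D = 157.5265:
d₁ = [ln(V₀/D) + (r + σ²/2)T] / (σ√T)
   = [ln(179.2395/157.5265) + (0.0610 + 0.5·0.2287²)·4.7589] / (0.2287·√4.7589)
   = [0.129129 + 0.414747] / 0.498907 = 1.090136
d₂ = d₁ − σ√T = 1.090136 − 0.498907 = 0.591229
N(d₁) = 0.862173,  N(d₂) = 0.722816,  e^(−rT) = 0.748044
E₀ = V₀·N(d₁) − D·e^(−rT)·N(d₂)
   = 179.2395·0.862173 − 157.5265·0.748044·0.722816 = 69.361120
B₀ = V₀ − E₀ = 179.2395 − 69.361120 = 109.878380
e^(−λT) = (B₀·e^(rT)/D − 0.4)/(1 − 0.4) = (109.8784·1.336819/157.5265 − 0.4)/0.6 = 0.88743726
λ = −ln(0.88743726)/4.7589 = 0.025093

B0=109.8784 lambda=0.0251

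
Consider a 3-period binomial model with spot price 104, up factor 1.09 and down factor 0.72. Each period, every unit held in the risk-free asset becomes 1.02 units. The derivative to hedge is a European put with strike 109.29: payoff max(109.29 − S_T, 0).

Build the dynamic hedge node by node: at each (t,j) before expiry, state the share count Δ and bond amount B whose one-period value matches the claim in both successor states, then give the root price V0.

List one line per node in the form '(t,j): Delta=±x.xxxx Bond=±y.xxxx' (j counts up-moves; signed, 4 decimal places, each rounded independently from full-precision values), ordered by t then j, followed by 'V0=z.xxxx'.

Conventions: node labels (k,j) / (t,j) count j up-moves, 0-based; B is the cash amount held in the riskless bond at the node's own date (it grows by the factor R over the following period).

(0,0): Delta=-0.5830 Bond=72.3750
(1,0): Delta=-1.0000 Bond=105.0461
(1,1): Delta=-0.5187 Bond=66.5370
(2,0): Delta=-1.0000 Bond=107.1471
(2,1): Delta=-1.0000 Bond=107.1471
(2,2): Delta=-0.4446 Bond=58.7025
V0=11.7412

Under the risk-neutral measure, an up-move has probability p* = (R−d)/(u−d) = 0.8108 and values discount at R = 1.02.
Expiry values: V(3,0)=70.4722, V(3,1)=50.5242, V(3,2)=20.3251, V(3,3)=0.0000
(2,0): S=53.9136. Δ = (V_up−V_dn)/(S_up−S_dn) = (50.5242−70.4722)/(58.7658−38.8178) = -1.0000. V = [p*·50.5242 + (1−p*)·70.4722]/1.02 = 53.2335. B = V − Δ·S = 107.1471.
(2,1): S=81.6192. Δ = (V_up−V_dn)/(S_up−S_dn) = (20.3251−50.5242)/(88.9649−58.7658) = -1.0000. V = [p*·20.3251 + (1−p*)·50.5242]/1.02 = 25.5279. B = V − Δ·S = 107.1471.
(2,2): S=123.5624. Δ = (V_up−V_dn)/(S_up−S_dn) = (0.0000−20.3251)/(134.6830−88.9649) = -0.4446. V = [p*·0.0000 + (1−p*)·20.3251]/1.02 = 3.7699. B = V − Δ·S = 58.7025.
(1,0): S=74.8800. Δ = (V_up−V_dn)/(S_up−S_dn) = (25.5279−53.2335)/(81.6192−53.9136) = -1.0000. V = [p*·25.5279 + (1−p*)·53.2335]/1.02 = 30.1661. B = V − Δ·S = 105.0461.
(1,1): S=113.3600. Δ = (V_up−V_dn)/(S_up−S_dn) = (3.7699−25.5279)/(123.5624−81.6192) = -0.5187. V = [p*·3.7699 + (1−p*)·25.5279]/1.02 = 7.7316. B = V − Δ·S = 66.5370.
(0,0): S=104.0000. Δ = (V_up−V_dn)/(S_up−S_dn) = (7.7316−30.1661)/(113.3600−74.8800) = -0.5830. V = [p*·7.7316 + (1−p*)·30.1661]/1.02 = 11.7412. B = V − Δ·S = 72.3750.
Verification: the root portfolio costs Δ(0,0)·S0 + B(0,0) = 11.7412, matching V0.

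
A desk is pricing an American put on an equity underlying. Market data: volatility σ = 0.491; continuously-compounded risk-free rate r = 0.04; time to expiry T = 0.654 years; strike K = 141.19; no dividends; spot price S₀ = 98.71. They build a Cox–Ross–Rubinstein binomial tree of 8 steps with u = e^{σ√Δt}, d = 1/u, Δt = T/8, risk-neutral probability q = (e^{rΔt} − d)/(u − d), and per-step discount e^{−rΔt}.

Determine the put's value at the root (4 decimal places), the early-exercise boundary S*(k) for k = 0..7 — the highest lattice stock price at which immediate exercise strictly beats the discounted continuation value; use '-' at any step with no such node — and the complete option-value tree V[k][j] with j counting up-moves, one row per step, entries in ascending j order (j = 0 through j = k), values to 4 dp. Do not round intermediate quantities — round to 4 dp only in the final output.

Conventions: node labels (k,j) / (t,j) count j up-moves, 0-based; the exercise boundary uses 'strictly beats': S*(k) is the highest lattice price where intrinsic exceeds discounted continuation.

Δt=0.08175  u=1.15072  d=0.86902  q=0.47659  discount=0.99674
step 8 (expiry): payoffs max(K−S,0) = 109.0824 98.6746 84.8931 66.6442 42.4800 10.4829 0.0000 0.0000 0.0000
step 7: (k=7,j=0): S=36.9469, K−S=104.2431, hold=103.7822 ⇒ V=104.2431 exercise | (k=7,j=1): S=48.9233, K−S=92.2667, hold=91.8058 ⇒ V=92.2667 exercise | (k=7,j=2): S=64.7819, K−S=76.4081, hold=75.9471 ⇒ V=76.4081 exercise | (k=7,j=3): S=85.7812, K−S=55.4088, hold=54.9479 ⇒ V=55.4088 exercise | (k=7,j=4): S=113.5874, K−S=27.6026, hold=27.1416 ⇒ V=27.6026 exercise | (k=7,j=5): S=150.4071, K−S=0.0000, hold=5.4689 ⇒ V=5.4689 continue | (k=7,j=6): S=199.1620, K−S=0.0000, hold=0.0000 ⇒ V=0.0000 continue | (k=7,j=7): S=263.7210, K−S=0.0000, hold=0.0000 ⇒ V=0.0000 continue  boundary S*=113.5874
step 6: (k=6,j=0): S=42.5154, K−S=98.6746, hold=98.2136 ⇒ V=98.6746 exercise | (k=6,j=1): S=56.2969, K−S=84.8931, hold=84.4321 ⇒ V=84.8931 exercise | (k=6,j=2): S=74.5458, K−S=66.6442, hold=66.1833 ⇒ V=66.6442 exercise | (k=6,j=3): S=98.7100, K−S=42.4800, hold=42.0191 ⇒ V=42.4800 exercise | (k=6,j=4): S=130.7071, K−S=10.4829, hold=16.9983 ⇒ V=16.9983 continue | (k=6,j=5): S=173.0763, K−S=0.0000, hold=2.8532 ⇒ V=2.8532 continue | (k=6,j=6): S=229.1794, K−S=0.0000, hold=0.0000 ⇒ V=0.0000 continue  boundary S*=98.7100
step 5: (k=5,j=0): S=48.9233, K−S=92.2667, hold=91.8058 ⇒ V=92.2667 exercise | (k=5,j=1): S=64.7819, K−S=76.4081, hold=75.9471 ⇒ V=76.4081 exercise | (k=5,j=2): S=85.7812, K−S=55.4088, hold=54.9479 ⇒ V=55.4088 exercise | (k=5,j=3): S=113.5874, K−S=27.6026, hold=30.2367 ⇒ V=30.2367 continue | (k=5,j=4): S=150.4071, K−S=0.0000, hold=10.2234 ⇒ V=10.2234 continue | (k=5,j=5): S=199.1620, K−S=0.0000, hold=1.4885 ⇒ V=1.4885 continue  boundary S*=85.7812
step 4: (k=4,j=0): S=56.2969, K−S=84.8931, hold=84.4321 ⇒ V=84.8931 exercise | (k=4,j=1): S=74.5458, K−S=66.6442, hold=66.1833 ⇒ V=66.6442 exercise | (k=4,j=2): S=98.7100, K−S=42.4800, hold=43.2703 ⇒ V=43.2703 continue | (k=4,j=3): S=130.7071, K−S=10.4829, hold=20.6310 ⇒ V=20.6310 continue | (k=4,j=4): S=173.0763, K−S=0.0000, hold=6.0407 ⇒ V=6.0407 continue  boundary S*=74.5458
step 3: (k=3,j=0): S=64.7819, K−S=76.4081, hold=75.9471 ⇒ V=76.4081 exercise | (k=3,j=1): S=85.7812, K−S=55.4088, hold=55.3233 ⇒ V=55.4088 exercise | (k=3,j=2): S=113.5874, K−S=27.6026, hold=32.3747 ⇒ V=32.3747 continue | (k=3,j=3): S=150.4071, K−S=0.0000, hold=13.6328 ⇒ V=13.6328 continue  boundary S*=85.7812
step 2: (k=2,j=0): S=74.5458, K−S=66.6442, hold=66.1833 ⇒ V=66.6442 exercise | (k=2,j=1): S=98.7100, K−S=42.4800, hold=44.2860 ⇒ V=44.2860 continue | (k=2,j=2): S=130.7071, K−S=10.4829, hold=23.3660 ⇒ V=23.3660 continue  boundary S*=74.5458
step 1: (k=1,j=0): S=85.7812, K−S=55.4088, hold=55.8058 ⇒ V=55.8058 continue | (k=1,j=1): S=113.5874, K−S=27.6026, hold=34.2037 ⇒ V=34.2037 continue  boundary S*=-
step 0: (k=0,j=0): S=98.7100, K−S=42.4800, hold=45.3619 ⇒ V=45.3619 continue  boundary S*=-

price = 45.3619
boundary = - - 74.5458 85.7812 74.5458 85.7812 98.7100 113.5874
tree:
45.3619
55.8058 34.2037
66.6442 44.2860 23.3660
76.4081 55.4088 32.3747 13.6328
84.8931 66.6442 43.2703 20.6310 6.0407
92.2667 76.4081 55.4088 30.2367 10.2234 1.4885
98.6746 84.8931 66.6442 42.4800 16.9983 2.8532 0.0000
104.2431 92.2667 76.4081 55.4088 27.6026 5.4689 0.0000 0.0000
109.0824 98.6746 84.8931 66.6442 42.4800 10.4829 0.0000 0.0000 0.0000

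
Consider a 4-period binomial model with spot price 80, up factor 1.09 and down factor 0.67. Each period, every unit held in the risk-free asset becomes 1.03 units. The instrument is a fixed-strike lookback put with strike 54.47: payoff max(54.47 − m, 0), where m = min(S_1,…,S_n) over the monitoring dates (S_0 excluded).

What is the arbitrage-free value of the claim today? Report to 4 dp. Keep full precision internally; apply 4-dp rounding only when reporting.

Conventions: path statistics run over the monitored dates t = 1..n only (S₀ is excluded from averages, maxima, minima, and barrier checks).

Set p* = 0.8571 (from d < R < u); the path-dependent value is the discounted p*-expectation over all price paths.
Enumerate all 2^4 = 16 price paths (U = up ×1.09, D = down ×0.67); each path with k up-moves has probability p*^k·(1−p*)^(4−k).
DDDD: m=16.1209, payoff=38.3491, prob=0.000416
UDDD: m=26.2265, payoff=28.2435, prob=0.002499
DUDD: m=26.2265, payoff=28.2435, prob=0.002499
UUDD: m=42.6670, payoff=11.8030, prob=0.014994
DDUD: m=26.2265, payoff=28.2435, prob=0.002499
UDUD: m=42.6670, payoff=11.8030, prob=0.014994
DUUD: m=42.6670, payoff=11.8030, prob=0.014994
UUUD: m=69.4136, payoff=0.0000, prob=0.089963
DDDU: m=24.0610, payoff=30.4090, prob=0.002499
UDDU: m=39.1441, payoff=15.3259, prob=0.014994
DUDU: m=39.1441, payoff=15.3259, prob=0.014994
UUDU: m=63.6822, payoff=0.0000, prob=0.089963
DDUU: m=35.9120, payoff=18.5580, prob=0.014994
UDUU: m=58.4240, payoff=0.0000, prob=0.089963
DUUU: m=53.6000, payoff=0.8700, prob=0.089963
UUUU: m=87.2000, payoff=0.0000, prob=0.539775
Price = Σ prob·payoff / R^4 = 1.650720 / 1.125509 = 1.4666

price = 1.4666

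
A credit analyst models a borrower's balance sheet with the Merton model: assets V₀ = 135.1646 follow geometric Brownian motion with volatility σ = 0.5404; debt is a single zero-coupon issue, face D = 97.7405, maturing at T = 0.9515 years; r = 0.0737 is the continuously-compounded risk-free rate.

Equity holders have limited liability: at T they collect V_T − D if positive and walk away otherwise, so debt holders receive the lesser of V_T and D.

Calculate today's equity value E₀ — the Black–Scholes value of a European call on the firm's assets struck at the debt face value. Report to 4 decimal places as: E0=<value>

With assets at 135.1646 and a single debt payment of 97.7405 at 0.9515 years:
d₁ = [ln(V₀/D) + (r + σ²/2)T] / (σ√T)
   = [ln(135.1646/97.7405) + (0.0737 + 0.5·0.5404²)·0.9515] / (0.5404·√0.9515)
   = [0.324177 + 0.209060] / 0.527132 = 1.011581
d₂ = d₁ − σ√T = 1.011581 − 0.527132 = 0.484449
N(d₁) = 0.844131,  N(d₂) = 0.685966,  e^(−rT) = 0.932277
E₀ = V₀·N(d₁) − D·e^(−rT)·N(d₂)
   = 135.1646·0.844131 − 97.7405·0.932277·0.685966 = 51.590536

E0=51.5905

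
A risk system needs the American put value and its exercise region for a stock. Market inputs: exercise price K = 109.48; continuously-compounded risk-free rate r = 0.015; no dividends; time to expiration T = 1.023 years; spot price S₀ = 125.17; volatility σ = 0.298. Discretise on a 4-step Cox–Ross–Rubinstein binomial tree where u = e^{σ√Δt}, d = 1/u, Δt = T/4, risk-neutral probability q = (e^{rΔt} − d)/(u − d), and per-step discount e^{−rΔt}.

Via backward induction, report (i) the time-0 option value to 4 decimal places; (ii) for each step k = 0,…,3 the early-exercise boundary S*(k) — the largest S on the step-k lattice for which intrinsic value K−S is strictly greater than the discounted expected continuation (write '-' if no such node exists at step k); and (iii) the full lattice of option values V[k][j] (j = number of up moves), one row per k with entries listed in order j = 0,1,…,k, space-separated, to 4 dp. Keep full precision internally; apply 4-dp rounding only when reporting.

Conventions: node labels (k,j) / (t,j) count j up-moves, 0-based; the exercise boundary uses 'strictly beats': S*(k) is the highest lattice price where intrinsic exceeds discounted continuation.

Δt=0.25575, u=1.16265, d=0.86010, q=0.47510, disc=e^(-rΔt)=0.99617
k=4 terminal: V=max(K-S,0) → 40.9784 16.8822 0.0000 0.0000 0.0000
k=3: j=0 S=79.6436 intr=29.8364 cont=29.4172 V=29.8364[EX]; j=1 S=107.6590 intr=1.8210 cont=8.8276 V=8.8276[hold]; j=2 S=145.5292 intr=0.0000 cont=0.0000 V=0.0000[hold]; j=3 S=196.7205 intr=0.0000 cont=0.0000 V=0.0000[hold]  S*(3)=79.6436
k=2: j=0 S=92.5978 intr=16.8822 cont=19.7791 V=19.7791[hold]; j=1 S=125.1700 intr=0.0000 cont=4.6158 V=4.6158[hold]; j=2 S=169.1998 intr=0.0000 cont=0.0000 V=0.0000[hold]  S*(2)=-
k=1: j=0 S=107.6590 intr=1.8210 cont=12.5269 V=12.5269[hold]; j=1 S=145.5292 intr=0.0000 cont=2.4136 V=2.4136[hold]  S*(1)=-
k=0: j=0 S=125.1700 intr=0.0000 cont=7.6925 V=7.6925[hold]  S*(0)=-

price = 7.6925
boundary = - - - 79.6436
tree:
7.6925
12.5269 2.4136
19.7791 4.6158 0.0000
29.8364 8.8276 0.0000 0.0000
40.9784 16.8822 0.0000 0.0000 0.0000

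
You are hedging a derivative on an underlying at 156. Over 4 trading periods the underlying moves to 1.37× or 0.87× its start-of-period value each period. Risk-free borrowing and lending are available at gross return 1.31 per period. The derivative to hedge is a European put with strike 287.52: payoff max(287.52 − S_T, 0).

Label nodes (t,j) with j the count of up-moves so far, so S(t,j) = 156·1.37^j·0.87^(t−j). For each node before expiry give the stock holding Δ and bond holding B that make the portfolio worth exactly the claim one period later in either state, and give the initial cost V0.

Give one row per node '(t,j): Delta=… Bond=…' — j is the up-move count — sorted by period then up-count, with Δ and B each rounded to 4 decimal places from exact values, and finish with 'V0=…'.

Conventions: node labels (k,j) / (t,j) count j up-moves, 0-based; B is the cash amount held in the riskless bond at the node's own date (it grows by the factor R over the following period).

Under the risk-neutral measure, an up-move has probability p* = (R−d)/(u−d) = 0.8800 and values discount at R = 1.31.
Terminal payoffs: V(4,0)=198.1480, V(4,1)=146.7847, V(4,2)=65.9024, V(4,3)=0.0000, V(4,4)=0.0000
Node (3,0) S=102.7265: V=(p*·146.7847+(1−p*)·198.1480)/1.31=116.7544; Δ=(146.7847−198.1480)/(140.7353−89.3720)=-1.0000; B=V−Δ·S=219.4809
Node (3,1) S=161.7647: V=(p*·65.9024+(1−p*)·146.7847)/1.31=57.7162; Δ=(65.9024−146.7847)/(221.6176−140.7353)=-1.0000; B=V−Δ·S=219.4809
Node (3,2) S=254.7329: V=(p*·0.0000+(1−p*)·65.9024)/1.31=6.0369; Δ=(0.0000−65.9024)/(348.9840−221.6176)=-0.5174; B=V−Δ·S=137.8417
Node (3,3) S=401.1311: V=(p*·0.0000+(1−p*)·0.0000)/1.31=0.0000; Δ=(0.0000−0.0000)/(549.5496−348.9840)=0.0000; B=V−Δ·S=0.0000
Node (2,0) S=118.0764: V=(p*·57.7162+(1−p*)·116.7544)/1.31=49.4663; Δ=(57.7162−116.7544)/(161.7647−102.7265)=-1.0000; B=V−Δ·S=167.5427
Node (2,1) S=185.9364: V=(p*·6.0369+(1−p*)·57.7162)/1.31=9.3423; Δ=(6.0369−57.7162)/(254.7329−161.7647)=-0.5559; B=V−Δ·S=112.7011
Node (2,2) S=292.7964: V=(p*·0.0000+(1−p*)·6.0369)/1.31=0.5530; Δ=(0.0000−6.0369)/(401.1311−254.7329)=-0.0412; B=V−Δ·S=12.6267
Node (1,0) S=135.7200: V=(p*·9.3423+(1−p*)·49.4663)/1.31=10.8070; Δ=(9.3423−49.4663)/(185.9364−118.0764)=-0.5913; B=V−Δ·S=91.0550
Node (1,1) S=213.7200: V=(p*·0.5530+(1−p*)·9.3423)/1.31=1.2273; Δ=(0.5530−9.3423)/(292.7964−185.9364)=-0.0823; B=V−Δ·S=18.8058
Node (0,0) S=156.0000: V=(p*·1.2273+(1−p*)·10.8070)/1.31=1.8144; Δ=(1.2273−10.8070)/(213.7200−135.7200)=-0.1228; B=V−Δ·S=20.9738
As a check, the time-0 holding Δ(0,0)·S0 + B(0,0) comes to 1.8144 — exactly V0.

(0,0): Delta=-0.1228 Bond=20.9738
(1,0): Delta=-0.5913 Bond=91.0550
(1,1): Delta=-0.0823 Bond=18.8058
(2,0): Delta=-1.0000 Bond=167.5427
(2,1): Delta=-0.5559 Bond=112.7011
(2,2): Delta=-0.0412 Bond=12.6267
(3,0): Delta=-1.0000 Bond=219.4809
(3,1): Delta=-1.0000 Bond=219.4809
(3,2): Delta=-0.5174 Bond=137.8417
(3,3): Delta=0.0000 Bond=0.0000
V0=1.8144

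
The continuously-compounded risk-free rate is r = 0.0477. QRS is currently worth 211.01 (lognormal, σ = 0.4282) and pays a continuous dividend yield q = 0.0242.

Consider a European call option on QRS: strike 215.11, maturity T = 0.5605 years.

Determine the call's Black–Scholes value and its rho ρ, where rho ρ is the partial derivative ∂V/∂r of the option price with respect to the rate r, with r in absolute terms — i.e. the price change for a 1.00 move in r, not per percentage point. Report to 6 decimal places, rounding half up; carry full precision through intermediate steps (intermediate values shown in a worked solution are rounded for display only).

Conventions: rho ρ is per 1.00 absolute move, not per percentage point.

price = 25.960937
ρ = 50.345307

σ√T = 0.4282·√0.5605 = 0.320579
d₁ = (ln(S/K) + (r−q+σ²/2)T) / (σ√T) = (ln(211.01/215.11) + (0.0477−0.0242+0.4282²/2)·0.5605) / 0.320579 = (-0.019244 + 0.064557) / 0.320579 = 0.141348
d₂ = d₁ − σ√T = 0.141348 − 0.320579 = -0.179231
e^{−rT} = 0.973618
e^{−qT} = 0.986527
N(d₁) = 0.556202,  N(d₂) = 0.428878
Call price V = S·e^{−qT}·N(d₁) − K·e^{−rT}·N(d₂) = 115.783072 − 89.822135 = 25.960937
ρ = K·T·e^{−rT}·N(d₂) = 50.345307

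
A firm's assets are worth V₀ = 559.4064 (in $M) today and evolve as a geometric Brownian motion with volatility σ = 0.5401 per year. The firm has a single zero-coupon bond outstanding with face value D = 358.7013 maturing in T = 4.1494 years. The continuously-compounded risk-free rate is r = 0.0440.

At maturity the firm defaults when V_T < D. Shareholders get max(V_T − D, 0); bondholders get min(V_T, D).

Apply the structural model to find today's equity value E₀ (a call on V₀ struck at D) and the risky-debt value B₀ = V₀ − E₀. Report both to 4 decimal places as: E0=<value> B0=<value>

Apply the equity-as-call identities (strike 358.7013, horizon 4.1494 years):
d₁ = [ln(V₀/D) + (r + σ²/2)T] / (σ√T)
   = [ln(559.4064/358.7013) + (0.0440 + 0.5·0.5401²)·4.1494] / (0.5401·√4.1494)
   = [0.444386 + 0.787780] / 1.100188 = 1.119960
d₂ = d₁ − σ√T = 1.119960 − 1.100188 = 0.019772
N(d₁) = 0.868635,  N(d₂) = 0.507887,  e^(−rT) = 0.833123
E₀ = V₀·N(d₁) − D·e^(−rT)·N(d₂)
   = 559.4064·0.868635 − 358.7013·0.833123·0.507887 = 334.141438
B₀ = V₀ − E₀ = 559.4064 − 334.141438 = 225.264962

E0=334.1414 B0=225.2650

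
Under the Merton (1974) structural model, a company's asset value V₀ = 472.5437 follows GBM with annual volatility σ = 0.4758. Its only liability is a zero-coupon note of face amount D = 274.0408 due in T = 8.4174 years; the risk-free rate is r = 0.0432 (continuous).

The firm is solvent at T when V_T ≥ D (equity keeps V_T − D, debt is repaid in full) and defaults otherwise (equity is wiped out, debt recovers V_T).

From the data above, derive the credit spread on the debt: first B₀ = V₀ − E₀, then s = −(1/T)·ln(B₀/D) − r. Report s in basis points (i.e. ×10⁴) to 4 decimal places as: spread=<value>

spread=411.2220

Work the structural quantities from V₀ = 472.5437 against face 274.0408:
d₁ = [ln(V₀/D) + (r + σ²/2)T] / (σ√T)
   = [ln(472.5437/274.0408) + (0.0432 + 0.5·0.4758²)·8.4174] / (0.4758·√8.4174)
   = [0.544853 + 1.316421] / 1.380427 = 1.348332
d₂ = d₁ − σ√T = 1.348332 − 1.380427 = -0.032095
N(d₁) = 0.911224,  N(d₂) = 0.487198,  e^(−rT) = 0.695147
E₀ = V₀·N(d₁) − D·e^(−rT)·N(d₂)
   = 472.5437·0.911224 − 274.0408·0.695147·0.487198 = 337.782635
B₀ = V₀ − E₀ = 472.5437 − 337.782635 = 134.761065
spread = −(1/T)·ln(B₀/D) − r = −(1/8.4174)·ln(134.761065/274.0408) − 0.0432 = 0.04112220
in basis points: 0.04112220 × 10⁴ = 411.2220 bp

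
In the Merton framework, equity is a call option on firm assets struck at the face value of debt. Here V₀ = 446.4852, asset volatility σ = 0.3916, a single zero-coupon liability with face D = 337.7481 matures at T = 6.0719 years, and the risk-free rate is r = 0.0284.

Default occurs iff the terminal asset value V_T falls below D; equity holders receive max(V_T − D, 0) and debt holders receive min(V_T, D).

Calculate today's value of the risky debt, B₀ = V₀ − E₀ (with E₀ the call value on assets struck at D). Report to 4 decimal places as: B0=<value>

B0=216.8043

With assets at 446.4852 and a single debt payment of 337.7481 at 6.0719 years:
d₁ = [ln(V₀/D) + (r + σ²/2)T] / (σ√T)
   = [ln(446.4852/337.7481) + (0.0284 + 0.5·0.3916²)·6.0719] / (0.3916·√6.0719)
   = [0.279106 + 0.638007] / 0.964950 = 0.950424
d₂ = d₁ − σ√T = 0.950424 − 0.964950 = -0.014526
N(d₁) = 0.829052,  N(d₂) = 0.494205,  e^(−rT) = 0.841607
E₀ = V₀·N(d₁) − D·e^(−rT)·N(d₂)
   = 446.4852·0.829052 − 337.7481·0.841607·0.494205 = 229.680885
B₀ = V₀ − E₀ = 446.4852 − 229.680885 = 216.804315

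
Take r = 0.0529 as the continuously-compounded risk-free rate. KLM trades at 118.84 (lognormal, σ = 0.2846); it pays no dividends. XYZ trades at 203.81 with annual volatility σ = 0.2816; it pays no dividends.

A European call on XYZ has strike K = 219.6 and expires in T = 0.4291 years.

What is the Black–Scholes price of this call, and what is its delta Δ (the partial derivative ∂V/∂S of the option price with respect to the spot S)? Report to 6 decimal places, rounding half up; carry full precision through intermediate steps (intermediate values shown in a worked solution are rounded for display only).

price = 10.548851
Δ = 0.424955

σ√T = 0.2816·√0.4291 = 0.184464
d₁ = (ln(S/K) + (r+σ²/2)T) / (σ√T) = (ln(203.81/219.6) + (0.0529+0.2816²/2)·0.4291) / 0.184464 = (-0.074620 + 0.039713) / 0.184464 = -0.189233
d₂ = d₁ − σ√T = -0.189233 − 0.184464 = -0.373697
e^{−rT} = 0.977556
N(d₁) = 0.424955,  N(d₂) = 0.354315
Call price V = S·N(d₁) − K·e^{−rT}·N(d₂) = 86.610131 − 76.061280 = 10.548851
Δ = N(d₁) = 0.424955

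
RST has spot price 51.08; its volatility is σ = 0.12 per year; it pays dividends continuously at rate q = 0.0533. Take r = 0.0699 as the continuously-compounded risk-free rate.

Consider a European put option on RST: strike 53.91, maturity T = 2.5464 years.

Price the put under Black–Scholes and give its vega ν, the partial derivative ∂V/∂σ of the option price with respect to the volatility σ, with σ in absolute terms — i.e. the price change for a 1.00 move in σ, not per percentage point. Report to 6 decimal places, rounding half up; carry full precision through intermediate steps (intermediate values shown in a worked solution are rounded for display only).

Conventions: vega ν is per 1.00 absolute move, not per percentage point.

price = 3.689329
ν = 28.373709

σ√T = 0.12·√2.5464 = 0.191489
d₁ = (ln(S/K) + (r−q+σ²/2)T) / (σ√T) = (ln(51.08/53.91) + (0.0699−0.0533+0.12²/2)·2.5464) / 0.191489 = (-0.053923 + 0.060604) / 0.191489 = 0.034892
d₂ = d₁ − σ√T = 0.034892 − 0.191489 = -0.156598
e^{−rT} = 0.836948
e^{−qT} = 0.873084
N(−d₁) = 0.486083,  N(−d₂) = 0.562219
Put price V = K·e^{−rT}·N(−d₂) − S·e^{−qT}·N(−d₁) = 25.367249 − 21.677920 = 3.689329
φ(d₁) = (1/√(2π))·e^{−d₁²/2} = 0.398700
ν = S·e^{−qT}·φ(d₁)·√T = 28.373709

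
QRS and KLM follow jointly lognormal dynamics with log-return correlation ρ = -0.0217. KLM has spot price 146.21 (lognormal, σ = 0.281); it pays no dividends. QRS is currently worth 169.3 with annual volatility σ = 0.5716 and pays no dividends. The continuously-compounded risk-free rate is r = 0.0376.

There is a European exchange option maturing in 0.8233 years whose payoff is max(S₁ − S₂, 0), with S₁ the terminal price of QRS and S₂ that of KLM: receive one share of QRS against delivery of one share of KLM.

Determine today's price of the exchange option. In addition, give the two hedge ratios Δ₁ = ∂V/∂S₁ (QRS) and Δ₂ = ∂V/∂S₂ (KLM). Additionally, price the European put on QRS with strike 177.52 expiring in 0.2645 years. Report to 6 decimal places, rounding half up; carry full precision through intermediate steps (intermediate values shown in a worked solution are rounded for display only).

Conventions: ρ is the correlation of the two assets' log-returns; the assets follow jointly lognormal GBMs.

σ_eff = √(σ₁² + σ₂² − 2ρσ₁σ₂) = √(0.5716² + 0.281² − 2·-0.0217·0.5716·0.281) = 0.642385
d₁ = (ln(S₁/S₂) + (q₂ − q₁ + σ_eff²/2)T) / (σ_eff√T) = (ln(169.3/146.21) + (0.0 − 0.0 + 0.206329)·0.8233) / 0.582874 = 0.542998
d₂ = d₁ − σ_eff√T = 0.542998 − 0.582874 = -0.039876
N(d₁) = 0.706434,  N(d₂) = 0.484096
V = S₁·e^{−q₁T}·N(d₁) − S₂·e^{−q₂T}·N(d₂) = 119.599342 − 70.779691 = 48.819651
Δ₁ = e^{−q₁T}·N(d₁) = 0.706434;  Δ₂ = −e^{−q₂T}·N(d₂) = -0.484096
[vanilla: QRS put K=177.52]
σ√T = 0.5716·√0.2645 = 0.293971
d₁ = (ln(S/K) + (r+σ²/2)T) / (σ√T) = (ln(169.3/177.52) + (0.0376+0.5716²/2)·0.2645) / 0.293971 = (-0.047411 + 0.053155) / 0.293971 = 0.019539
d₂ = d₁ − σ√T = 0.019539 − 0.293971 = -0.274433
e^{−rT} = 0.990104
N(−d₁) = 0.492206,  N(−d₂) = 0.608124
price = K·e^{−rT}·N(−d₂) − S·N(−d₁) = 106.885861 − 83.330427 = 23.555434

exchange price = 48.819651
Δ1 = 0.706434
Δ2 = -0.484096
price(QRS put K=177.52) = 23.555434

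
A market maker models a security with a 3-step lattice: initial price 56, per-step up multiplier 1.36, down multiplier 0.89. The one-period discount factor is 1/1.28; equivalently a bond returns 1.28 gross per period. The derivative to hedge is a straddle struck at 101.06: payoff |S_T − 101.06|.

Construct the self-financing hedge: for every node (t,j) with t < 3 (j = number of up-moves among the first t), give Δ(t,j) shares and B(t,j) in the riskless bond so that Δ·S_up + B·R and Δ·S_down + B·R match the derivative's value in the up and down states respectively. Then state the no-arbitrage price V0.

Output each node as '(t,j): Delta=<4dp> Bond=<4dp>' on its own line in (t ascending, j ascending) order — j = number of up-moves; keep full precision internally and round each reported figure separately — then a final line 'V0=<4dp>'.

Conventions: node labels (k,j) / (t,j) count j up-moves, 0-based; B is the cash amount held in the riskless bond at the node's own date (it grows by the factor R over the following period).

(0,0): Delta=0.2712 Bond=-1.3067
(1,0): Delta=-1.0000 Bond=61.6821
(1,1): Delta=0.4418 Bond=-14.6685
(2,0): Delta=-1.0000 Bond=78.9531
(2,1): Delta=-1.0000 Bond=78.9531
(2,2): Delta=0.6353 Bond=-38.8226
V0=13.8784

Under the risk-neutral measure, an up-move has probability p* = (R−d)/(u−d) = 0.8298 and values discount at R = 1.28.
Terminal payoffs: V(3,0)=61.5817, V(3,1)=40.7337, V(3,2)=8.8759, V(3,3)=39.8055
(2,0): S=44.3576. Δ = (V_up−V_dn)/(S_up−S_dn) = (40.7337−61.5817)/(60.3263−39.4783) = -1.0000. V = [p*·40.7337 + (1−p*)·61.5817]/1.28 = 34.5955. B = V − Δ·S = 78.9531.
(2,1): S=67.7824. Δ = (V_up−V_dn)/(S_up−S_dn) = (8.8759−40.7337)/(92.1841−60.3263) = -1.0000. V = [p*·8.8759 + (1−p*)·40.7337]/1.28 = 11.1707. B = V − Δ·S = 78.9531.
(2,2): S=103.5776. Δ = (V_up−V_dn)/(S_up−S_dn) = (39.8055−8.8759)/(140.8655−92.1841) = 0.6353. V = [p*·39.8055 + (1−p*)·8.8759]/1.28 = 26.9851. B = V − Δ·S = -38.8226.
(1,0): S=49.8400. Δ = (V_up−V_dn)/(S_up−S_dn) = (11.1707−34.5955)/(67.7824−44.3576) = -1.0000. V = [p*·11.1707 + (1−p*)·34.5955]/1.28 = 11.8421. B = V − Δ·S = 61.6821.
(1,1): S=76.1600. Δ = (V_up−V_dn)/(S_up−S_dn) = (26.9851−11.1707)/(103.5776−67.7824) = 0.4418. V = [p*·26.9851 + (1−p*)·11.1707]/1.28 = 18.9791. B = V − Δ·S = -14.6685.
(0,0): S=56.0000. Δ = (V_up−V_dn)/(S_up−S_dn) = (18.9791−11.8421)/(76.1600−49.8400) = 0.2712. V = [p*·18.9791 + (1−p*)·11.8421]/1.28 = 13.8784. B = V − Δ·S = -1.3067.
Sanity check at the root: Δ(0,0)·S0 + B(0,0) reproduces V0 = 13.8784.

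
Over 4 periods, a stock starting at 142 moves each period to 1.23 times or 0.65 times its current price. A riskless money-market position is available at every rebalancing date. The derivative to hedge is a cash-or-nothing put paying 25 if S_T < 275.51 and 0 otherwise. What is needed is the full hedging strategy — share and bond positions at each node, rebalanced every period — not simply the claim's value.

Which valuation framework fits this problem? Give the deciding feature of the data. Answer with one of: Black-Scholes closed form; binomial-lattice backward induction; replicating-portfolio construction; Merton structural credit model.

framework: replicating-portfolio construction

Key observation: the deliverable is the dynamic trading strategy on the 4-step tree (spot 142, moves 1.23 and 0.65), so the valuation must go through the node-by-node replicating-portfolio solve.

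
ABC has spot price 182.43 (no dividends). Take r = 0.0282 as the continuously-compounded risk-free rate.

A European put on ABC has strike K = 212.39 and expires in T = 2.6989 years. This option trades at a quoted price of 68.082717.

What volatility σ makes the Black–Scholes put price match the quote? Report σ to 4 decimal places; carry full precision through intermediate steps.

sigma = 0.5018

At σ = 0.5018 the Black–Scholes value reproduces the quote:
σ√T = 0.5018·√2.6989 = 0.824374
d₁ = (ln(S/K) + (r+σ²/2)T) / (σ√T) = (ln(182.43/212.39) + (0.0282+0.5018²/2)·2.6989) / 0.824374 = (-0.152058 + 0.415905) / 0.824374 = 0.320058
d₂ = d₁ − σ√T = 0.320058 − 0.824374 = -0.504316
e^{−rT} = 0.926715
N(−d₁) = 0.374462,  N(−d₂) = 0.692980
V = K·e^{−rT}·N(−d₂) − S·N(−d₁) = 136.395867 − 68.313149 = 68.082717 (matching the quote); vega is positive throughout, so no other σ reproduces this price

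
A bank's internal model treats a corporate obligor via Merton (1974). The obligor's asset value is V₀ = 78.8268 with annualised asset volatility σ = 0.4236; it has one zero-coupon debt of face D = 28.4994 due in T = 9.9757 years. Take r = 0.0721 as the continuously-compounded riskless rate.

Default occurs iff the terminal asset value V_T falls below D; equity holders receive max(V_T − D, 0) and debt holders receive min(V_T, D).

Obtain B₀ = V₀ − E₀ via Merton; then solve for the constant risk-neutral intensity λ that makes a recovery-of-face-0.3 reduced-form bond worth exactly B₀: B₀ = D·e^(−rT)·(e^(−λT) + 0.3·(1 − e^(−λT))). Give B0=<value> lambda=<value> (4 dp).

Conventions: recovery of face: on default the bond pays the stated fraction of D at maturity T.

Work the structural quantities from V₀ = 78.8268 against face 28.4994:
d₁ = [ln(V₀/D) + (r + σ²/2)T] / (σ√T)
   = [ln(78.8268/28.4994) + (0.0721 + 0.5·0.4236²)·9.9757] / (0.4236·√9.9757)
   = [1.017370 + 1.614253] / 1.337912 = 1.966962
d₂ = d₁ − σ√T = 1.966962 − 1.337912 = 0.629050
N(d₁) = 0.975406,  N(d₂) = 0.735342,  e^(−rT) = 0.487118
E₀ = V₀·N(d₁) − D·e^(−rT)·N(d₂)
   = 78.8268·0.975406 − 28.4994·0.487118·0.735342 = 66.679707
B₀ = V₀ − E₀ = 78.8268 − 66.679707 = 12.147093
e^(−λT) = (B₀·e^(rT)/D − 0.3)/(1 − 0.3) = (12.1471·2.052889/28.4994 − 0.3)/0.7 = 0.82141205
λ = −ln(0.82141205)/9.9757 = 0.019721

B0=12.1471 lambda=0.0197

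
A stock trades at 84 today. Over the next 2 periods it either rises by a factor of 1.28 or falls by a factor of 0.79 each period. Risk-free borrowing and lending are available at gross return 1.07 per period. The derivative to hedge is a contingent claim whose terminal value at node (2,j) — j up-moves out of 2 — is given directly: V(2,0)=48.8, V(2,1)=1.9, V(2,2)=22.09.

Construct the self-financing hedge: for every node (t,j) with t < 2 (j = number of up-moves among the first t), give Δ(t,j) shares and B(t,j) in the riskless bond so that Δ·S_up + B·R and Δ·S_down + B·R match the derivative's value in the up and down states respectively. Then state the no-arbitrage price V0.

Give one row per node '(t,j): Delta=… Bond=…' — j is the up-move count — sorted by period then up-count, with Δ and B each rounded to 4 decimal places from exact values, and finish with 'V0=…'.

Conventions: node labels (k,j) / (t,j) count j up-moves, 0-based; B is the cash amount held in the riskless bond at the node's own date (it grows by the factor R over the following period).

(0,0): Delta=-0.1944 Bond=31.2738
(1,0): Delta=-1.4423 Bond=116.2750
(1,1): Delta=0.3832 Bond=-28.6460
V0=14.9419

Arbitrage-free pricing uses the up-move probability p* = (R−d)/(u−d) = 0.5714, discounting each step at R = 1.07.
At maturity the claim pays: V(2,0)=48.8000, V(2,1)=1.9000, V(2,2)=22.0900
(1,0): S=66.3600. Δ = (V_up−V_dn)/(S_up−S_dn) = (1.9000−48.8000)/(84.9408−52.4244) = -1.4423. V = [p*·1.9000 + (1−p*)·48.8000]/1.07 = 20.5607. B = V − Δ·S = 116.2750.
(1,1): S=107.5200. Δ = (V_up−V_dn)/(S_up−S_dn) = (22.0900−1.9000)/(137.6256−84.9408) = 0.3832. V = [p*·22.0900 + (1−p*)·1.9000]/1.07 = 12.5581. B = V − Δ·S = -28.6460.
(0,0): S=84.0000. Δ = (V_up−V_dn)/(S_up−S_dn) = (12.5581−20.5607)/(107.5200−66.3600) = -0.1944. V = [p*·12.5581 + (1−p*)·20.5607]/1.07 = 14.9419. B = V − Δ·S = 31.2738.
Verification: the root portfolio costs Δ(0,0)·S0 + B(0,0) = 14.9419, matching V0.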